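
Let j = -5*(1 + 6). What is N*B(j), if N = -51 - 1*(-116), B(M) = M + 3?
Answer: -2080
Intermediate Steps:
j = -35 (j = -5*7 = -35)
B(M) = 3 + M
N = 65 (N = -51 + 116 = 65)
N*B(j) = 65*(3 - 35) = 65*(-32) = -2080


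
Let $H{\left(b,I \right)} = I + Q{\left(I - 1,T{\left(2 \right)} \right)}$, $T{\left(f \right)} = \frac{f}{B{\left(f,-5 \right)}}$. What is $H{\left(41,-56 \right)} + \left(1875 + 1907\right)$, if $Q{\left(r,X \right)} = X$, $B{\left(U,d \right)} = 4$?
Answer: $\frac{7453}{2} \approx 3726.5$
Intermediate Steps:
$T{\left(f \right)} = \frac{f}{4}$
$H{\left(b,I \right)} = \frac{1}{2} + I$ ($H{\left(b,I \right)} = I + \frac{1}{4} \cdot 2 = I + \frac{1}{2} = \frac{1}{2} + I$)
$H{\left(41,-56 \right)} + \left(1875 + 1907\right) = \left(\frac{1}{2} - 56\right) + \left(1875 + 1907\right) = - \frac{111}{2} + 3782 = \frac{7453}{2}$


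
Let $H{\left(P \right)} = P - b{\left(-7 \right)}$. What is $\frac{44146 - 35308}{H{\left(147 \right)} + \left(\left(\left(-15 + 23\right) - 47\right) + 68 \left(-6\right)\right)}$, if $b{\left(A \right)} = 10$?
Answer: $- \frac{4419}{155} \approx -28.51$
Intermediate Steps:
$H{\left(P \right)} = -10 + P$ ($H{\left(P \right)} = P - 10 = -10 + P$)
$\frac{44146 - 35308}{H{\left(147 \right)} + \left(\left(\left(-15 + 23\right) - 47\right) + 68 \left(-6\right)\right)} = \frac{44146 - 35308}{\left(-10 + 147\right) + \left(\left(\left(-15 + 23\right) - 47\right) + 68 \left(-6\right)\right)} = \frac{8838}{137 + \left(\left(8 - 47\right) - 408\right)} = \frac{8838}{137 - 447} = \frac{8838}{-310} = 8838 \left(- \frac{1}{310}\right) = - \frac{4419}{155}$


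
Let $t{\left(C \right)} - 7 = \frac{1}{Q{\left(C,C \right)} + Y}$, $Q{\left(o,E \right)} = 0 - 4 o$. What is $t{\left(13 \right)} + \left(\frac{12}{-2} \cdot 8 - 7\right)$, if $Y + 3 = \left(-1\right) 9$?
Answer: $- \frac{3073}{64} \approx -48.016$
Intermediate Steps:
$Q{\left(o,E \right)} = - 4 o$
$Y = -12$ ($Y = -3 - 9 = -12$)
$t{\left(C \right)} = 7 + \frac{1}{-12 - 4 C}$ ($t{\left(C \right)} = 7 + \frac{1}{- 4 C - 12} = 7 + \frac{1}{-12 - 4 C}$)
$t{\left(13 \right)} + \left(\frac{12}{-2} \cdot 8 - 7\right) = \frac{83 + 28 \cdot 13}{4 \left(3 + 13\right)} + \left(\frac{12}{-2} \cdot 8 - 7\right) = \frac{83 + 364}{4 \cdot 16} + \left(12 \left(- \frac{1}{2}\right) 8 - 7\right) = \frac{1}{4} \cdot \frac{1}{16} \cdot 447 - 55 = \frac{447}{64} - 55 = - \frac{3073}{64}$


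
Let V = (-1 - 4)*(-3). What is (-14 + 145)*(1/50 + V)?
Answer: 98381/50 ≈ 1967.6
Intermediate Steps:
V = 15 (V = -5*(-3) = 15)
(-14 + 145)*(1/50 + V) = (-14 + 145)*(1/50 + 15) = 131*(1/50 + 15) = 131*(751/50) = 98381/50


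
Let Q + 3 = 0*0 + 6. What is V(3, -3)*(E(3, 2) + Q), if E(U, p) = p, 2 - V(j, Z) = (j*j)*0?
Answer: 10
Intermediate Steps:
V(j, Z) = 2 (V(j, Z) = 2 - j*j*0 = 2 - j**2*0 = 2 - 1*0 = 2 + 0 = 2)
Q = 3 (Q = -3 + (0*0 + 6) = -3 + (0 + 6) = -3 + 6 = 3)
V(3, -3)*(E(3, 2) + Q) = 2*(2 + 3) = 2*5 = 10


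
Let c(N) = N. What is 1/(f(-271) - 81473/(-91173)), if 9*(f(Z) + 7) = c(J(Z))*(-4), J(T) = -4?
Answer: -273519/1183958 ≈ -0.23102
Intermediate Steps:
f(Z) = -47/9 (f(Z) = -7 + (-4*(-4))/9 = -7 + (⅑)*16 = -7 + 16/9 = -47/9)
1/(f(-271) - 81473/(-91173)) = 1/(-47/9 - 81473/(-91173)) = 1/(-47/9 - 81473*(-1/91173)) = 1/(-47/9 + 81473/91173) = 1/(-1183958/273519) = -273519/1183958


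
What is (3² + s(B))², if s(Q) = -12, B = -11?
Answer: 9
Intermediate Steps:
(3² + s(B))² = (3² - 12)² = (9 - 12)² = (-3)² = 9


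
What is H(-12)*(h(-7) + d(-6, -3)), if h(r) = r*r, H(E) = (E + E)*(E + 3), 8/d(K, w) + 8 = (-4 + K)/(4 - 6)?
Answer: 10008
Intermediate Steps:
d(K, w) = 8/(-6 - K/2) (d(K, w) = 8/(-8 + (-4 + K)/(4 - 6)) = 8/(-8 + (-4 + K)/(-2)) = 8/(-8 + (-4 + K)*(-½)) = 8/(-8 + (2 - K/2)) = 8/(-6 - K/2))
H(E) = 2*E*(3 + E) (H(E) = (2*E)*(3 + E) = 2*E*(3 + E))
h(r) = r²
H(-12)*(h(-7) + d(-6, -3)) = (2*(-12)*(3 - 12))*((-7)² - 16/(12 - 6)) = (2*(-12)*(-9))*(49 - 16/6) = 216*(49 - 16*⅙) = 216*(49 - 8/3) = 216*(139/3) = 10008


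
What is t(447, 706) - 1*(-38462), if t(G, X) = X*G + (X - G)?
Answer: 354303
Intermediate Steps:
t(G, X) = X - G + G*X (t(G, X) = G*X + (X - G) = X - G + G*X)
t(447, 706) - 1*(-38462) = (706 - 1*447 + 447*706) - 1*(-38462) = (706 - 447 + 315582) + 38462 = 315841 + 38462 = 354303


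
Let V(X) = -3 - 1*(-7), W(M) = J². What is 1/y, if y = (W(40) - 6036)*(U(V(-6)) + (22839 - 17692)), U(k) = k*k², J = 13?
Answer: -1/30572937 ≈ -3.2709e-8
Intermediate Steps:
W(M) = 169 (W(M) = 13² = 169)
V(X) = 4 (V(X) = -3 + 7 = 4)
U(k) = k³
y = -30572937 (y = (169 - 6036)*(4³ + (22839 - 17692)) = -5867*(64 + 5147) = -5867*5211 = -30572937)
1/y = 1/(-30572937) = -1/30572937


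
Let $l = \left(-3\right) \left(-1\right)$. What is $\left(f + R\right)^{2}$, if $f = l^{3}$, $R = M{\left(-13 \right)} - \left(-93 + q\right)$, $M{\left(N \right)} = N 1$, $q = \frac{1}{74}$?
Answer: $\frac{62678889}{5476} \approx 11446.0$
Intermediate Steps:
$q = \frac{1}{74} \approx 0.013514$
$M{\left(N \right)} = N$
$l = 3$
$R = \frac{5919}{74}$ ($R = -13 + \left(93 - \frac{1}{74}\right) = -13 + \frac{6881}{74} = \frac{5919}{74} \approx 79.986$)
$f = 27$ ($f = 3^{3} = 27$)
$\left(f + R\right)^{2} = \left(27 + \frac{5919}{74}\right)^{2} = \left(\frac{7917}{74}\right)^{2} = \frac{62678889}{5476}$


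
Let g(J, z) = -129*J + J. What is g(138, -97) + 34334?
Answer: 16670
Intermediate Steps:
g(J, z) = -128*J
g(138, -97) + 34334 = -128*138 + 34334 = -17664 + 34334 = 16670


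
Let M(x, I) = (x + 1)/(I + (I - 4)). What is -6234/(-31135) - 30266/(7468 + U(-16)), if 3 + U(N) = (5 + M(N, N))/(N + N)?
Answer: -68797144722/17849664365 ≈ -3.8543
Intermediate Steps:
M(x, I) = (1 + x)/(-4 + 2*I) (M(x, I) = (1 + x)/(I + (-4 + I)) = (1 + x)/(-4 + 2*I))
U(N) = -3 + (5 + (1 + N)/(2*(-2 + N)))/(2*N) (U(N) = -3 + (5 + (1 + N)/(2*(-2 + N)))/(N + N) = -3 + (5 + (1 + N)/(2*(-2 + N)))/((2*N)) = -3 + (5 + (1 + N)/(2*(-2 + N)))*(1/(2*N)) = -3 + (5 + (1 + N)/(2*(-2 + N)))/(2*N))
-6234/(-31135) - 30266/(7468 + U(-16)) = -6234/(-31135) - 30266/(7468 + (¼)*(-19 - 12*(-16)² + 35*(-16))/(-16*(-2 - 16))) = -6234*(-1/31135) - 30266/(7468 + (¼)*(-1/16)*(-19 - 12*256 - 560)/(-18)) = 6234/31135 - 30266/(7468 + (¼)*(-1/16)*(-1/18)*(-19 - 3072 - 560)) = 6234/31135 - 30266/(7468 + (¼)*(-1/16)*(-1/18)*(-3651)) = 6234/31135 - 30266/(7468 - 1217/384) = 6234/31135 - 30266/2866495/384 = 6234/31135 - 30266*384/2866495 = 6234/31135 - 11622144/2866495 = -68797144722/17849664365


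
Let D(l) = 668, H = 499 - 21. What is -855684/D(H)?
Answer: -213921/167 ≈ -1281.0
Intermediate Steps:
H = 478
-855684/D(H) = -855684/668 = -855684*1/668 = -213921/167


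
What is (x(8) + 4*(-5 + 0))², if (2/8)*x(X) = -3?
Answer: 1024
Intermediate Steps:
x(X) = -12 (x(X) = 4*(-3) = -12)
(x(8) + 4*(-5 + 0))² = (-12 + 4*(-5 + 0))² = (-12 + 4*(-5))² = (-12 - 20)² = (-32)² = 1024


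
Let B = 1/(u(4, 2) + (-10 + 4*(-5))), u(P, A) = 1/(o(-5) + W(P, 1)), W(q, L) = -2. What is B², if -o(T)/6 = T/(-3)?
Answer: 144/130321 ≈ 0.0011050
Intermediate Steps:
o(T) = 2*T (o(T) = -6*T/(-3) = -6*T*(-1)/3 = -(-2)*T = 2*T)
u(P, A) = -1/12 (u(P, A) = 1/(2*(-5) - 2) = 1/(-10 - 2) = 1/(-12) = -1/12)
B = -12/361 (B = 1/(-1/12 + (-10 + 4*(-5))) = 1/(-1/12 + (-10 - 20)) = 1/(-1/12 - 30) = 1/(-361/12) = -12/361 ≈ -0.033241)
B² = (-12/361)² = 144/130321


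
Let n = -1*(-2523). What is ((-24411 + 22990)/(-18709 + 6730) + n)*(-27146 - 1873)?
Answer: -292360988774/3993 ≈ -7.3218e+7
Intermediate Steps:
n = 2523
((-24411 + 22990)/(-18709 + 6730) + n)*(-27146 - 1873) = ((-24411 + 22990)/(-18709 + 6730) + 2523)*(-27146 - 1873) = (-1421/(-11979) + 2523)*(-29019) = (-1421*(-1/11979) + 2523)*(-29019) = (1421/11979 + 2523)*(-29019) = (30224438/11979)*(-29019) = -292360988774/3993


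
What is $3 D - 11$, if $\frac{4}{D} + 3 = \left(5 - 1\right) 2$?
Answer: $- \frac{43}{5} \approx -8.6$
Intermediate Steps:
$D = \frac{4}{5}$ ($D = \frac{4}{-3 + \left(5 - 1\right) 2} = \frac{4}{-3 + 4 \cdot 2} = \frac{4}{-3 + 8} = \frac{4}{5} \approx 0.8$)
$3 D - 11 = 3 \cdot \frac{4}{5} - 11 = \frac{12}{5} - 11 = - \frac{43}{5}$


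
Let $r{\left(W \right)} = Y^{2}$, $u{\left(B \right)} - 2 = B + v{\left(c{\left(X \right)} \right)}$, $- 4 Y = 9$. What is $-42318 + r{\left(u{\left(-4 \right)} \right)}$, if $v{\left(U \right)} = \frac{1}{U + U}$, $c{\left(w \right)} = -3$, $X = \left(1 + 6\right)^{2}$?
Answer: $- \frac{677007}{16} \approx -42313.0$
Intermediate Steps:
$Y = - \frac{9}{4}$ ($Y = \left(- \frac{1}{4}\right) 9 = - \frac{9}{4} \approx -2.25$)
$X = 49$ ($X = 7^{2} = 49$)
$v{\left(U \right)} = \frac{1}{2 U}$
$u{\left(B \right)} = \frac{11}{6} + B$ ($u{\left(B \right)} = 2 + \left(B + \frac{1}{2 \left(-3\right)}\right) = 2 + \left(B + \frac{1}{2} \left(- \frac{1}{3}\right)\right) = 2 + \left(B - \frac{1}{6}\right) = 2 + \left(- \frac{1}{6} + B\right) = \frac{11}{6} + B$)
$r{\left(W \right)} = \frac{81}{16}$ ($r{\left(W \right)} = \left(- \frac{9}{4}\right)^{2} = \frac{81}{16}$)
$-42318 + r{\left(u{\left(-4 \right)} \right)} = -42318 + \frac{81}{16} = - \frac{677007}{16}$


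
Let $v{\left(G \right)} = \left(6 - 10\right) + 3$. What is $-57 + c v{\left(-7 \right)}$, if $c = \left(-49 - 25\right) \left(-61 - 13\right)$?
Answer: $-5533$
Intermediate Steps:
$v{\left(G \right)} = -1$ ($v{\left(G \right)} = \left(6 - 10\right) + 3 = -4 + 3 = -1$)
$c = 5476$ ($c = \left(-74\right) \left(-74\right) = 5476$)
$-57 + c v{\left(-7 \right)} = -57 + 5476 \left(-1\right) = -57 - 5476 = -5533$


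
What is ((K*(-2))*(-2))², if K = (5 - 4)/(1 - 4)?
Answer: 16/9 ≈ 1.7778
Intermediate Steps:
K = -⅓ (K = 1/(-3) = 1*(-⅓) = -⅓ ≈ -0.33333)
((K*(-2))*(-2))² = (-⅓*(-2)*(-2))² = ((⅔)*(-2))² = (-4/3)² = 16/9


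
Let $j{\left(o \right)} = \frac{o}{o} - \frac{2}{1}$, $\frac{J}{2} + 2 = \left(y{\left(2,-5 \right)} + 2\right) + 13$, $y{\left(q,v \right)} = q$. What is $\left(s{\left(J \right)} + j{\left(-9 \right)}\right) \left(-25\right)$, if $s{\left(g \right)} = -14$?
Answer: $375$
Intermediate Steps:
$J = 30$ ($J = -4 + 2 \left(\left(2 + 2\right) + 13\right) = -4 + 2 \left(4 + 13\right) = -4 + 2 \cdot 17 = -4 + 34 = 30$)
$j{\left(o \right)} = -1$ ($j{\left(o \right)} = 1 - 2 = -1$)
$\left(s{\left(J \right)} + j{\left(-9 \right)}\right) \left(-25\right) = \left(-14 - 1\right) \left(-25\right) = \left(-15\right) \left(-25\right) = 375$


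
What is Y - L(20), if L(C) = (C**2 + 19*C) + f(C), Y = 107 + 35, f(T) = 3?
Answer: -641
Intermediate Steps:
Y = 142
L(C) = 3 + C**2 + 19*C (L(C) = (C**2 + 19*C) + 3 = 3 + C**2 + 19*C)
Y - L(20) = 142 - (3 + 20**2 + 19*20) = 142 - (3 + 400 + 380) = 142 - 1*783 = 142 - 783 = -641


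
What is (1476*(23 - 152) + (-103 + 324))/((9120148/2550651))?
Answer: -485090459133/9120148 ≈ -53189.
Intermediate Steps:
(1476*(23 - 152) + (-103 + 324))/((9120148/2550651)) = (1476*(-129) + 221)/((9120148*(1/2550651))) = (-190404 + 221)/(9120148/2550651) = -190183*2550651/9120148 = -485090459133/9120148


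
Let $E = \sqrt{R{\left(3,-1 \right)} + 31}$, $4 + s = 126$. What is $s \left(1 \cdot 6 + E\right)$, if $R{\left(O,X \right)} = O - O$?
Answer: $732 + 122 \sqrt{31} \approx 1411.3$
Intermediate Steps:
$R{\left(O,X \right)} = 0$
$s = 122$ ($s = -4 + 126 = 122$)
$E = \sqrt{31}$ ($E = \sqrt{0 + 31} = \sqrt{31} \approx 5.5678$)
$s \left(1 \cdot 6 + E\right) = 122 \left(1 \cdot 6 + \sqrt{31}\right) = 122 \left(6 + \sqrt{31}\right) = 732 + 122 \sqrt{31}$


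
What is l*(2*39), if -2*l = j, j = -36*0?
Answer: 0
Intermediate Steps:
j = 0
l = 0 (l = -1/2*0 = 0)
l*(2*39) = 0*(2*39) = 0*78 = 0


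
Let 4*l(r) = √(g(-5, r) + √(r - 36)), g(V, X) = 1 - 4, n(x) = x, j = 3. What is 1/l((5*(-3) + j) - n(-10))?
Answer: 4/√(-3 + I*√38) ≈ 0.81011 - 1.2952*I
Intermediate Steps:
g(V, X) = -3
l(r) = √(-3 + √(-36 + r))/4 (l(r) = √(-3 + √(r - 36))/4 = √(-3 + √(-36 + r))/4)
1/l((5*(-3) + j) - n(-10)) = 1/(√(-3 + √(-36 + ((5*(-3) + 3) - 1*(-10))))/4) = 1/(√(-3 + √(-36 + ((-15 + 3) + 10)))/4) = 1/(√(-3 + √(-36 + (-12 + 10)))/4) = 1/(√(-3 + √(-36 - 2))/4) = 1/(√(-3 + √(-38))/4) = 1/(√(-3 + I*√38)/4) = 4/√(-3 + I*√38)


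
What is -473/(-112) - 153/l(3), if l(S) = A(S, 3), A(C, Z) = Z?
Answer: -5239/112 ≈ -46.777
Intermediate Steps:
l(S) = 3
-473/(-112) - 153/l(3) = -473/(-112) - 153/3 = -473*(-1/112) - 153*⅓ = 473/112 - 51 = -5239/112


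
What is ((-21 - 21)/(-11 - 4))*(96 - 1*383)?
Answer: -4018/5 ≈ -803.60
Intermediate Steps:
((-21 - 21)/(-11 - 4))*(96 - 1*383) = (-42/(-15))*(96 - 383) = -42*(-1/15)*(-287) = (14/5)*(-287) = -4018/5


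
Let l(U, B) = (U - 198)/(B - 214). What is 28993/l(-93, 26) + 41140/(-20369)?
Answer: 111013010656/5927379 ≈ 18729.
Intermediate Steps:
l(U, B) = (-198 + U)/(-214 + B)
28993/l(-93, 26) + 41140/(-20369) = 28993/(((-198 - 93)/(-214 + 26))) + 41140/(-20369) = 28993/((-291/(-188))) + 41140*(-1/20369) = 28993/((-1/188*(-291))) - 41140/20369 = 28993/(291/188) - 41140/20369 = 28993*(188/291) - 41140/20369 = 5450684/291 - 41140/20369 = 111013010656/5927379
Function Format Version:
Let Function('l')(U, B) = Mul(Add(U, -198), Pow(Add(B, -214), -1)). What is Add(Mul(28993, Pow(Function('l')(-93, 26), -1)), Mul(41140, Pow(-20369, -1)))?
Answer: Rational(111013010656, 5927379) ≈ 18729.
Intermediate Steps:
Function('l')(U, B) = Mul(Pow(Add(-214, B), -1), Add(-198, U)) (Function('l')(U, B) = Mul(Add(-198, U), Pow(Add(-214, B), -1)) = Mul(Pow(Add(-214, B), -1), Add(-198, U)))
Add(Mul(28993, Pow(Function('l')(-93, 26), -1)), Mul(41140, Pow(-20369, -1))) = Add(Mul(28993, Pow(Mul(Pow(Add(-214, 26), -1), Add(-198, -93)), -1)), Mul(41140, Pow(-20369, -1))) = Add(Mul(28993, Pow(Mul(Pow(-188, -1), -291), -1)), Mul(41140, Rational(-1, 20369))) = Add(Mul(28993, Pow(Mul(Rational(-1, 188), -291), -1)), Rational(-41140, 20369)) = Add(Mul(28993, Pow(Rational(291, 188), -1)), Rational(-41140, 20369)) = Add(Mul(28993, Rational(188, 291)), Rational(-41140, 20369)) = Add(Rational(5450684, 291), Rational(-41140, 20369)) = Rational(111013010656, 5927379)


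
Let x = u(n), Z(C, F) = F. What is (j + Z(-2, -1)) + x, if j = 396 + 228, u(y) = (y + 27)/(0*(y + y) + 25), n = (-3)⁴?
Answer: 15683/25 ≈ 627.32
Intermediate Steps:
n = 81
u(y) = 27/25 + y/25 (u(y) = (27 + y)/(0*(2*y) + 25) = (27 + y)/(0 + 25) = (27 + y)/25 = (27 + y)*(1/25) = 27/25 + y/25)
x = 108/25 (x = 27/25 + (1/25)*81 = 27/25 + 81/25 = 108/25 ≈ 4.3200)
j = 624
(j + Z(-2, -1)) + x = (624 - 1) + 108/25 = 623 + 108/25 = 15683/25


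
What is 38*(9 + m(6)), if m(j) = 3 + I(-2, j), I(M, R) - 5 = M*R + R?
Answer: 418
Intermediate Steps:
I(M, R) = 5 + R + M*R (I(M, R) = 5 + (M*R + R) = 5 + (R + M*R) = 5 + R + M*R)
m(j) = 8 - j (m(j) = 3 + (5 + j - 2*j) = 3 + (5 - j) = 8 - j)
38*(9 + m(6)) = 38*(9 + (8 - 1*6)) = 38*(9 + (8 - 6)) = 38*(9 + 2) = 38*11 = 418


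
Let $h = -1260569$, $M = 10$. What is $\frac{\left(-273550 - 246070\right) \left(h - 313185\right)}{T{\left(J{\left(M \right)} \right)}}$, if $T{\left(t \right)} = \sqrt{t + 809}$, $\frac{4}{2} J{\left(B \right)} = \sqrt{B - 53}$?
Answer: $\frac{817754053480 \sqrt{2}}{\sqrt{1618 + i \sqrt{43}}} \approx 2.8751 \cdot 10^{10} - 5.826 \cdot 10^{7} i$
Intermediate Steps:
$J{\left(B \right)} = \frac{\sqrt{-53 + B}}{2}$ ($J{\left(B \right)} = \frac{\sqrt{B - 53}}{2} = \frac{\sqrt{-53 + B}}{2}$)
$T{\left(t \right)} = \sqrt{809 + t}$
$\frac{\left(-273550 - 246070\right) \left(h - 313185\right)}{T{\left(J{\left(M \right)} \right)}} = \frac{\left(-273550 - 246070\right) \left(-1260569 - 313185\right)}{\sqrt{809 + \frac{\sqrt{-53 + 10}}{2}}} = \frac{\left(-519620\right) \left(-1573754\right)}{\sqrt{809 + \frac{\sqrt{-43}}{2}}} = \frac{817754053480}{\sqrt{809 + \frac{i \sqrt{43}}{2}}}$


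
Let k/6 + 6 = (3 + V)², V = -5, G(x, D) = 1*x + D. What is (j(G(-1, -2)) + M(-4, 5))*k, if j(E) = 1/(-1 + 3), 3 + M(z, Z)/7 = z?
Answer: 582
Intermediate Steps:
G(x, D) = D + x (G(x, D) = x + D = D + x)
M(z, Z) = -21 + 7*z
k = -12 (k = -36 + 6*(3 - 5)² = -36 + 6*(-2)² = -36 + 6*4 = -36 + 24 = -12)
j(E) = ½ (j(E) = 1/2 = ½)
(j(G(-1, -2)) + M(-4, 5))*k = (½ + (-21 + 7*(-4)))*(-12) = (½ + (-21 - 28))*(-12) = (½ - 49)*(-12) = -97/2*(-12) = 582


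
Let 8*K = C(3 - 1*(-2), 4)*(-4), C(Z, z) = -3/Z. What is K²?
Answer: 9/100 ≈ 0.090000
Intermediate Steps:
K = 3/10 (K = (-3/(3 - 1*(-2))*(-4))/8 = (-3/(3 + 2)*(-4))/8 = (-3/5*(-4))/8 = (-3*⅕*(-4))/8 = (-⅗*(-4))/8 = (⅛)*(12/5) = 3/10 ≈ 0.30000)
K² = (3/10)² = 9/100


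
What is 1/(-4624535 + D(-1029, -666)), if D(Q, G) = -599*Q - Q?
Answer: -1/4007135 ≈ -2.4955e-7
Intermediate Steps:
D(Q, G) = -600*Q
1/(-4624535 + D(-1029, -666)) = 1/(-4624535 - 600*(-1029)) = 1/(-4624535 + 617400) = 1/(-4007135) = -1/4007135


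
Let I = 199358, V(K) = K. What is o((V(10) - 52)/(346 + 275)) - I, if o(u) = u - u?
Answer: -199358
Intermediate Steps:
o(u) = 0
o((V(10) - 52)/(346 + 275)) - I = 0 - 1*199358 = 0 - 199358 = -199358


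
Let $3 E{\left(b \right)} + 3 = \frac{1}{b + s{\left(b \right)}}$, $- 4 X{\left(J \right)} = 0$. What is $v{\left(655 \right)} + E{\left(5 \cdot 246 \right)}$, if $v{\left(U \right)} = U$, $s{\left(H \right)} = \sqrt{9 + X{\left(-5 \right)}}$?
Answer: $\frac{2419147}{3699} \approx 654.0$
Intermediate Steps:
$X{\left(J \right)} = 0$ ($X{\left(J \right)} = \left(- \frac{1}{4}\right) 0 = 0$)
$s{\left(H \right)} = 3$ ($s{\left(H \right)} = \sqrt{9 + 0} = \sqrt{9} = 3$)
$E{\left(b \right)} = -1 + \frac{1}{3 \left(3 + b\right)}$ ($E{\left(b \right)} = -1 + \frac{1}{3 \left(b + 3\right)} = -1 + \frac{1}{3 \left(3 + b\right)}$)
$v{\left(655 \right)} + E{\left(5 \cdot 246 \right)} = 655 + \frac{- \frac{8}{3} - 5 \cdot 246}{3 + 5 \cdot 246} = 655 + \frac{- \frac{8}{3} - 1230}{3 + 1230} = 655 + \frac{- \frac{8}{3} - 1230}{1233} = 655 + \frac{1}{1233} \left(- \frac{3698}{3}\right) = 655 - \frac{3698}{3699} = \frac{2419147}{3699}$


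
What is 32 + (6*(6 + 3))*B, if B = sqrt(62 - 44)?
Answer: 32 + 162*sqrt(2) ≈ 261.10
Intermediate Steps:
B = 3*sqrt(2) (B = sqrt(18) = 3*sqrt(2) ≈ 4.2426)
32 + (6*(6 + 3))*B = 32 + (6*(6 + 3))*(3*sqrt(2)) = 32 + (6*9)*(3*sqrt(2)) = 32 + 54*(3*sqrt(2)) = 32 + 162*sqrt(2)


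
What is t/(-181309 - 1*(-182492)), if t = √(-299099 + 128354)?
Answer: I*√170745/1183 ≈ 0.34929*I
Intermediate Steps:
t = I*√170745 (t = √(-170745) = I*√170745 ≈ 413.21*I)
t/(-181309 - 1*(-182492)) = (I*√170745)/(-181309 - 1*(-182492)) = (I*√170745)/(-181309 + 182492) = (I*√170745)/1183 = (I*√170745)*(1/1183) = I*√170745/1183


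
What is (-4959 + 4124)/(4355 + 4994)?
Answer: -835/9349 ≈ -0.089314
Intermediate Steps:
(-4959 + 4124)/(4355 + 4994) = -835/9349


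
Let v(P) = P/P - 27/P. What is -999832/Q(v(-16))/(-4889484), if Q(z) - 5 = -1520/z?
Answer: -10748194/29465252955 ≈ -0.00036478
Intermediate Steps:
v(P) = 1 - 27/P
Q(z) = 5 - 1520/z
-999832/Q(v(-16))/(-4889484) = -999832/(5 - 1520*(-16/(-27 - 16)))/(-4889484) = -999832/(5 - 1520/((-1/16*(-43))))*(-1/4889484) = -999832/(5 - 1520/43/16)*(-1/4889484) = -999832/(5 - 1520*16/43)*(-1/4889484) = -999832/(5 - 24320/43)*(-1/4889484) = -999832/(-24105/43)*(-1/4889484) = -999832*(-43/24105)*(-1/4889484) = (42992776/24105)*(-1/4889484) = -10748194/29465252955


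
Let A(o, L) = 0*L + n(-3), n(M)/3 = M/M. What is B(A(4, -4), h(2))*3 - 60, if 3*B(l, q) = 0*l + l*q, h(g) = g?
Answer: -54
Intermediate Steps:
n(M) = 3 (n(M) = 3*(M/M) = 3*1 = 3)
A(o, L) = 3 (A(o, L) = 0*L + 3 = 0 + 3 = 3)
B(l, q) = l*q/3 (B(l, q) = (0*l + l*q)/3 = (0 + l*q)/3 = (l*q)/3 = l*q/3)
B(A(4, -4), h(2))*3 - 60 = ((1/3)*3*2)*3 - 60 = 2*3 - 60 = 6 - 60 = -54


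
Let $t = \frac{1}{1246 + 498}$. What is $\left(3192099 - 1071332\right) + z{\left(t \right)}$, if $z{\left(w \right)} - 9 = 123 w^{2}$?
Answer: $\frac{6450416552059}{3041536} \approx 2.1208 \cdot 10^{6}$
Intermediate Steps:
$t = \frac{1}{1744} \approx 0.00057339$
$z{\left(w \right)} = 9 + 123 w^{2}$
$\left(3192099 - 1071332\right) + z{\left(t \right)} = \left(3192099 - 1071332\right) + \left(9 + \frac{123}{3041536}\right) = 2120767 + \left(9 + 123 \cdot \frac{1}{3041536}\right) = 2120767 + \left(9 + \frac{123}{3041536}\right) = 2120767 + \frac{27373947}{3041536} = \frac{6450416552059}{3041536}$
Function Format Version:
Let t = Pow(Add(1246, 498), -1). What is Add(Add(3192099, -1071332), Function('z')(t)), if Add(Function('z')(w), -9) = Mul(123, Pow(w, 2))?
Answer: Rational(6450416552059, 3041536) ≈ 2.1208e+6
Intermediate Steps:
t = Rational(1, 1744) (t = Pow(1744, -1) = Rational(1, 1744) ≈ 0.00057339)
Function('z')(w) = Add(9, Mul(123, Pow(w, 2)))
Add(Add(3192099, -1071332), Function('z')(t)) = Add(Add(3192099, -1071332), Add(9, Mul(123, Pow(Rational(1, 1744), 2)))) = Add(2120767, Add(9, Mul(123, Rational(1, 3041536)))) = Add(2120767, Add(9, Rational(123, 3041536))) = Add(2120767, Rational(27373947, 3041536)) = Rational(6450416552059, 3041536)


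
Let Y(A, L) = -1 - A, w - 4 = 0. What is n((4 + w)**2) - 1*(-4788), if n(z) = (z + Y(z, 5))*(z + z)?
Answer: 4660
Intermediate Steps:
w = 4 (w = 4 + 0 = 4)
n(z) = -2*z (n(z) = (z + (-1 - z))*(z + z) = -2*z)
n((4 + w)**2) - 1*(-4788) = -2*(4 + 4)**2 - 1*(-4788) = -2*8**2 + 4788 = -2*64 + 4788 = -128 + 4788 = 4660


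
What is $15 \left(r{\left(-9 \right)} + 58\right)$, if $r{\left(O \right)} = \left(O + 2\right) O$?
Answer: $1815$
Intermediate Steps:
$r{\left(O \right)} = O \left(2 + O\right)$ ($r{\left(O \right)} = \left(2 + O\right) O = O \left(2 + O\right)$)
$15 \left(r{\left(-9 \right)} + 58\right) = 15 \left(- 9 \left(2 - 9\right) + 58\right) = 15 \left(\left(-9\right) \left(-7\right) + 58\right) = 15 \left(63 + 58\right) = 15 \cdot 121 = 1815$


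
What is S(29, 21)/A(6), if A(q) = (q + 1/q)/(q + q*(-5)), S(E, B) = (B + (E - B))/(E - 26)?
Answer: -1392/37 ≈ -37.622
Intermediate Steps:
S(E, B) = E/(-26 + E)
A(q) = -(q + 1/q)/(4*q) (A(q) = (q + 1/q)/(q - 5*q) = (q + 1/q)/((-4*q)) = (q + 1/q)*(-1/(4*q)) = -(q + 1/q)/(4*q))
S(29, 21)/A(6) = (29/(-26 + 29))/(((1/4)*(-1 - 1*6**2)/6**2)) = (29/3)/(((1/4)*(1/36)*(-1 - 1*36))) = (29*(1/3))/(((1/4)*(1/36)*(-1 - 36))) = 29/(3*(((1/4)*(1/36)*(-37)))) = 29/(3*(-37/144)) = (29/3)*(-144/37) = -1392/37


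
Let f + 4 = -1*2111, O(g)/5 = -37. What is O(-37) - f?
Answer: 1930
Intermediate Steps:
O(g) = -185 (O(g) = 5*(-37) = -185)
f = -2115 (f = -4 - 1*2111 = -4 - 2111 = -2115)
O(-37) - f = -185 - 1*(-2115) = -185 + 2115 = 1930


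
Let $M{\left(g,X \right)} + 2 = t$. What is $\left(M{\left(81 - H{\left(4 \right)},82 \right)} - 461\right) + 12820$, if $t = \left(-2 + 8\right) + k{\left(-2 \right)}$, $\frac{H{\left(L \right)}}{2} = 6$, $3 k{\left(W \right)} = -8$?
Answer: $\frac{37081}{3} \approx 12360.0$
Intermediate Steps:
$k{\left(W \right)} = - \frac{8}{3}$ ($k{\left(W \right)} = \frac{1}{3} \left(-8\right) = - \frac{8}{3}$)
$H{\left(L \right)} = 12$ ($H{\left(L \right)} = 2 \cdot 6 = 12$)
$t = \frac{10}{3}$ ($t = \left(-2 + 8\right) - \frac{8}{3} = 6 - \frac{8}{3} = \frac{10}{3} \approx 3.3333$)
$M{\left(g,X \right)} = \frac{4}{3}$ ($M{\left(g,X \right)} = -2 + \frac{10}{3} = \frac{4}{3}$)
$\left(M{\left(81 - H{\left(4 \right)},82 \right)} - 461\right) + 12820 = \left(\frac{4}{3} - 461\right) + 12820 = - \frac{1379}{3} + 12820 = \frac{37081}{3}$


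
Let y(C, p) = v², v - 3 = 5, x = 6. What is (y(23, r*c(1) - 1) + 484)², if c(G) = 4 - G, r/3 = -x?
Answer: 300304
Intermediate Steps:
r = -18 (r = 3*(-1*6) = 3*(-6) = -18)
v = 8 (v = 3 + 5 = 8)
y(C, p) = 64 (y(C, p) = 8² = 64)
(y(23, r*c(1) - 1) + 484)² = (64 + 484)² = 548² = 300304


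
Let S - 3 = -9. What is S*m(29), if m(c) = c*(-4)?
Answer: 696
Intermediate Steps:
m(c) = -4*c
S = -6 (S = 3 - 9 = -6)
S*m(29) = -(-24)*29 = -6*(-116) = 696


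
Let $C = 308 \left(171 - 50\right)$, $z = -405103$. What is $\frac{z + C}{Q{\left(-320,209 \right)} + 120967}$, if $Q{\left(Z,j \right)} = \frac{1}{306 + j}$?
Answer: $- \frac{189435025}{62298006} \approx -3.0408$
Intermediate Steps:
$C = 37268$ ($C = 308 \cdot 121 = 37268$)
$\frac{z + C}{Q{\left(-320,209 \right)} + 120967} = \frac{-405103 + 37268}{\frac{1}{306 + 209} + 120967} = - \frac{367835}{\frac{1}{515} + 120967} = - \frac{367835}{\frac{62298006}{515}} = \left(-367835\right) \frac{515}{62298006} = - \frac{189435025}{62298006}$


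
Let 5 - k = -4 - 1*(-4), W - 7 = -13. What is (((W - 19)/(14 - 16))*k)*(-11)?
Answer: -1375/2 ≈ -687.50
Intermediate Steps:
W = -6 (W = 7 - 13 = -6)
k = 5 (k = 5 - (-4 - 1*(-4)) = 5 - (-4 + 4) = 5 - 1*0 = 5 + 0 = 5)
(((W - 19)/(14 - 16))*k)*(-11) = (((-6 - 19)/(14 - 16))*5)*(-11) = (-25/(-2)*5)*(-11) = (-25*(-½)*5)*(-11) = ((25/2)*5)*(-11) = (125/2)*(-11) = -1375/2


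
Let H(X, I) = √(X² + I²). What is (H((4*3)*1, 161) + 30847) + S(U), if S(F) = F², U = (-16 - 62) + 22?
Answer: 33983 + √26065 ≈ 34144.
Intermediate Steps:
U = -56 (U = -78 + 22 = -56)
H(X, I) = √(I² + X²)
(H((4*3)*1, 161) + 30847) + S(U) = (√(161² + ((4*3)*1)²) + 30847) + (-56)² = (√(25921 + (12*1)²) + 30847) + 3136 = (√(25921 + 12²) + 30847) + 3136 = (√(25921 + 144) + 30847) + 3136 = (√26065 + 30847) + 3136 = (30847 + √26065) + 3136 = 33983 + √26065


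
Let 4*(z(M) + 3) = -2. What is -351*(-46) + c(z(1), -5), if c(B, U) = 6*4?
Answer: 16170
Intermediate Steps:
z(M) = -7/2 (z(M) = -3 + (¼)*(-2) = -3 - ½ = -7/2)
c(B, U) = 24
-351*(-46) + c(z(1), -5) = -351*(-46) + 24 = 16146 + 24 = 16170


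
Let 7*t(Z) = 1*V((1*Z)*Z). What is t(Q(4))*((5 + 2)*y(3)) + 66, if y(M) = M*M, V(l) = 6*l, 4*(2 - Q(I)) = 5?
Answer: 771/8 ≈ 96.375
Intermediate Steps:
Q(I) = ¾ (Q(I) = 2 - ¼*5 = 2 - 5/4 = ¾)
y(M) = M²
t(Z) = 6*Z²/7 (t(Z) = (1*(6*((1*Z)*Z)))/7 = (1*(6*(Z*Z)))/7 = (1*(6*Z²))/7 = (6*Z²)/7 = 6*Z²/7)
t(Q(4))*((5 + 2)*y(3)) + 66 = (6*(¾)²/7)*((5 + 2)*3²) + 66 = ((6/7)*(9/16))*(7*9) + 66 = (27/56)*63 + 66 = 243/8 + 66 = 771/8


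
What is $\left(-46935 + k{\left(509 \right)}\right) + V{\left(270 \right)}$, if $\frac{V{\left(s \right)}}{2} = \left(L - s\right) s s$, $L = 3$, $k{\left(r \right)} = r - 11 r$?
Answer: $-38980625$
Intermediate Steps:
$k{\left(r \right)} = - 10 r$
$V{\left(s \right)} = 2 s^{2} \left(3 - s\right)$ ($V{\left(s \right)} = 2 \left(3 - s\right) s s = 2 s \left(3 - s\right) s = 2 s^{2} \left(3 - s\right)$)
$\left(-46935 + k{\left(509 \right)}\right) + V{\left(270 \right)} = \left(-46935 - 5090\right) + 2 \cdot 270^{2} \left(3 - 270\right) = \left(-46935 - 5090\right) + 2 \cdot 72900 \left(3 - 270\right) = -52025 + 2 \cdot 72900 \left(-267\right) = -52025 - 38928600 = -38980625$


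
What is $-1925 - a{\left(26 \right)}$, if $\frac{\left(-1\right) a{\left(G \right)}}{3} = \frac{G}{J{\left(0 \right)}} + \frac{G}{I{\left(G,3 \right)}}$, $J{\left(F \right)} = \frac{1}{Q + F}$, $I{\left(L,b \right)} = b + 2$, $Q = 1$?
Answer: $- \frac{9157}{5} \approx -1831.4$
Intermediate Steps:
$I{\left(L,b \right)} = 2 + b$
$J{\left(F \right)} = \frac{1}{1 + F}$
$a{\left(G \right)} = - \frac{18 G}{5}$ ($a{\left(G \right)} = - 3 \left(\frac{G}{\frac{1}{1 + 0}} + \frac{G}{2 + 3}\right) = - 3 \left(\frac{G}{1^{-1}} + \frac{G}{5}\right) = - 3 \left(\frac{G}{1} + G \frac{1}{5}\right) = - 3 \left(G 1 + \frac{G}{5}\right) = - 3 \left(G + \frac{G}{5}\right) = - 3 \frac{6 G}{5} = - \frac{18 G}{5}$)
$-1925 - a{\left(26 \right)} = -1925 - \left(- \frac{18}{5}\right) 26 = -1925 - - \frac{468}{5} = -1925 + \frac{468}{5} = - \frac{9157}{5}$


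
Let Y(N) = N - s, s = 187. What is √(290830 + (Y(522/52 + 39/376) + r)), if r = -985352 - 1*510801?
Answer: I*√7200614598710/2444 ≈ 1098.0*I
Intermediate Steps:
r = -1496153 (r = -985352 - 510801 = -1496153)
Y(N) = -187 + N (Y(N) = N - 1*187 = N - 187 = -187 + N)
√(290830 + (Y(522/52 + 39/376) + r)) = √(290830 + ((-187 + (522/52 + 39/376)) - 1496153)) = √(290830 + ((-187 + (522*(1/52) + 39*(1/376))) - 1496153)) = √(290830 + ((-187 + (261/26 + 39/376)) - 1496153)) = √(290830 + ((-187 + 49575/4888) - 1496153)) = √(290830 + (-864481/4888 - 1496153)) = √(290830 - 7314060345/4888) = √(-5892483305/4888) = I*√7200614598710/2444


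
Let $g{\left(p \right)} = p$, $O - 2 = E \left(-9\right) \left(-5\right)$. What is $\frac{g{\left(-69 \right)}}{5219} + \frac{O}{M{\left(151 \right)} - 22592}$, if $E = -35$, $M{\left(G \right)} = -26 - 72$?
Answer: $\frac{6643877}{118419110} \approx 0.056105$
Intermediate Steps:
$M{\left(G \right)} = -98$
$O = -1573$ ($O = 2 + \left(-35\right) \left(-9\right) \left(-5\right) = 2 + 315 \left(-5\right) = 2 - 1575 = -1573$)
$\frac{g{\left(-69 \right)}}{5219} + \frac{O}{M{\left(151 \right)} - 22592} = - \frac{69}{5219} - \frac{1573}{-98 - 22592} = \left(-69\right) \frac{1}{5219} - \frac{1573}{-22690} = - \frac{69}{5219} - - \frac{1573}{22690} = - \frac{69}{5219} + \frac{1573}{22690} = \frac{6643877}{118419110}$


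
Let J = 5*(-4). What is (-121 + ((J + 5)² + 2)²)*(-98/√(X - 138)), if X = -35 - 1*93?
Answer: 359856*I*√266/19 ≈ 3.089e+5*I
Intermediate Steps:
X = -128 (X = -35 - 93 = -128)
J = -20
(-121 + ((J + 5)² + 2)²)*(-98/√(X - 138)) = (-121 + ((-20 + 5)² + 2)²)*(-98/√(-128 - 138)) = (-121 + ((-15)² + 2)²)*(-98*(-I*√266/266)) = (-121 + (225 + 2)²)*(-98*(-I*√266/266)) = (-121 + 227²)*(-(-7)*I*√266/19) = (-121 + 51529)*(7*I*√266/19) = 51408*(7*I*√266/19) = 359856*I*√266/19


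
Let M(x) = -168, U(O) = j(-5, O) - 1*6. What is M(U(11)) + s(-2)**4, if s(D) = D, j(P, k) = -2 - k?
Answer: -152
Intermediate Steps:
U(O) = -8 - O (U(O) = (-2 - O) - 1*6 = (-2 - O) - 6 = -8 - O)
M(U(11)) + s(-2)**4 = -168 + (-2)**4 = -168 + 16 = -152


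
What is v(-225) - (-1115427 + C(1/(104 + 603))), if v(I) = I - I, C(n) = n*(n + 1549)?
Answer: 557543975379/499849 ≈ 1.1154e+6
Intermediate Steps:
C(n) = n*(1549 + n)
v(I) = 0
v(-225) - (-1115427 + C(1/(104 + 603))) = 0 - (-1115427 + (1549 + 1/(104 + 603))/(104 + 603)) = 0 - (-1115427 + (1549 + 1/707)/707) = 0 - (-1115427 + (1/707)*(1095144/707)) = 0 - (-1115427 + 1095144/499849) = 0 - 1*(-557543975379/499849) = 0 + 557543975379/499849 = 557543975379/499849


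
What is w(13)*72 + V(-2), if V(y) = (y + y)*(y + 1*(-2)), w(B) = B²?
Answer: 12184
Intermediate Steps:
V(y) = 2*y*(-2 + y) (V(y) = (2*y)*(y - 2) = (2*y)*(-2 + y) = 2*y*(-2 + y))
w(13)*72 + V(-2) = 13²*72 + 2*(-2)*(-2 - 2) = 169*72 + 2*(-2)*(-4) = 12168 + 16 = 12184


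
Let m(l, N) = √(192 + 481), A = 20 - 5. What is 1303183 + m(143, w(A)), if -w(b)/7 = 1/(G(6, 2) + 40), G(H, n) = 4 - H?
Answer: 1303183 + √673 ≈ 1.3032e+6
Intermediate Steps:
A = 15
w(b) = -7/38 (w(b) = -7/((4 - 1*6) + 40) = -7/((4 - 6) + 40) = -7/(-2 + 40) = -7/38)
m(l, N) = √673
1303183 + m(143, w(A)) = 1303183 + √673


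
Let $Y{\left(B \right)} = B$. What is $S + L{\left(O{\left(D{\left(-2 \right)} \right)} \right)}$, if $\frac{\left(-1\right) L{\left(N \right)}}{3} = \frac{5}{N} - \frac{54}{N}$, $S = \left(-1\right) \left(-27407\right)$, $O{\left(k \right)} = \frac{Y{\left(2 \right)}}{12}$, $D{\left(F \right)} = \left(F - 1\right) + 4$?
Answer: $28289$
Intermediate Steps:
$D{\left(F \right)} = 3 + F$ ($D{\left(F \right)} = \left(-1 + F\right) + 4 = 3 + F$)
$O{\left(k \right)} = \frac{1}{6}$ ($O{\left(k \right)} = \frac{2}{12} = 2 \cdot \frac{1}{12} = \frac{1}{6}$)
$S = 27407$
$L{\left(N \right)} = \frac{147}{N}$ ($L{\left(N \right)} = - 3 \left(\frac{5}{N} - \frac{54}{N}\right) = - 3 \left(- \frac{49}{N}\right) = \frac{147}{N}$)
$S + L{\left(O{\left(D{\left(-2 \right)} \right)} \right)} = 27407 + 147 \frac{1}{\frac{1}{6}} = 27407 + 147 \cdot 6 = 27407 + 882 = 28289$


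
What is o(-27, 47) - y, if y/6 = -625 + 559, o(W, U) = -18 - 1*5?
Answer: 373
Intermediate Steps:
o(W, U) = -23 (o(W, U) = -18 - 5 = -23)
y = -396 (y = 6*(-625 + 559) = 6*(-66) = -396)
o(-27, 47) - y = -23 - 1*(-396) = -23 + 396 = 373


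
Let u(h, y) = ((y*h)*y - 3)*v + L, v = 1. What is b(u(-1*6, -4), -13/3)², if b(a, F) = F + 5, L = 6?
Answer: 4/9 ≈ 0.44444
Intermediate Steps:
u(h, y) = 3 + h*y² (u(h, y) = ((y*h)*y - 3)*1 + 6 = ((h*y)*y - 3)*1 + 6 = (h*y² - 3)*1 + 6 = (-3 + h*y²)*1 + 6 = (-3 + h*y²) + 6 = 3 + h*y²)
b(a, F) = 5 + F
b(u(-1*6, -4), -13/3)² = (5 - 13/3)² = (⅔)² = 4/9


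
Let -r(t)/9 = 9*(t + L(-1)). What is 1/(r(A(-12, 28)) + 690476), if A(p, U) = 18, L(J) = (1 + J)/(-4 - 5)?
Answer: 1/689018 ≈ 1.4513e-6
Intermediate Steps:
L(J) = -⅑ - J/9 (L(J) = (1 + J)/(-9) = (1 + J)*(-⅑) = -⅑ - J/9)
r(t) = -81*t (r(t) = -81*(t + (-⅑ - ⅑*(-1))) = -81*(t + (-⅑ + ⅑)) = -81*(t + 0) = -81*t)
1/(r(A(-12, 28)) + 690476) = 1/(-81*18 + 690476) = 1/(-1458 + 690476) = 1/689018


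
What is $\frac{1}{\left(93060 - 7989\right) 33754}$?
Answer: $\frac{1}{2871486534} \approx 3.4825 \cdot 10^{-10}$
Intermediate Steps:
$\frac{1}{\left(93060 - 7989\right) 33754} = \frac{1}{85071} \cdot \frac{1}{33754} = \frac{1}{2871486534}$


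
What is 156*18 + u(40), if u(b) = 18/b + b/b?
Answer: 56189/20 ≈ 2809.4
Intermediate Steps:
u(b) = 1 + 18/b (u(b) = 18/b + 1 = 1 + 18/b)
156*18 + u(40) = 156*18 + (18 + 40)/40 = 2808 + (1/40)*58 = 2808 + 29/20 = 56189/20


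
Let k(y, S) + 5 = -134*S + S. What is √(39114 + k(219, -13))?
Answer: √40838 ≈ 202.08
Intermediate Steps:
k(y, S) = -5 - 133*S (k(y, S) = -5 + (-134*S + S) = -5 - 133*S)
√(39114 + k(219, -13)) = √(39114 + (-5 - 133*(-13))) = √(39114 + (-5 + 1729)) = √(39114 + 1724) = √40838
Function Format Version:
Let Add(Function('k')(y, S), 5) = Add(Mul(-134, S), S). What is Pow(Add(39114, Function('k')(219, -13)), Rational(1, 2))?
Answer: Pow(40838, Rational(1, 2)) ≈ 202.08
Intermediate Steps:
Function('k')(y, S) = Add(-5, Mul(-133, S)) (Function('k')(y, S) = Add(-5, Add(Mul(-134, S), S)) = Add(-5, Mul(-133, S)))
Pow(Add(39114, Function('k')(219, -13)), Rational(1, 2)) = Pow(Add(39114, Add(-5, Mul(-133, -13))), Rational(1, 2)) = Pow(Add(39114, Add(-5, 1729)), Rational(1, 2)) = Pow(Add(39114, 1724), Rational(1, 2)) = Pow(40838, Rational(1, 2))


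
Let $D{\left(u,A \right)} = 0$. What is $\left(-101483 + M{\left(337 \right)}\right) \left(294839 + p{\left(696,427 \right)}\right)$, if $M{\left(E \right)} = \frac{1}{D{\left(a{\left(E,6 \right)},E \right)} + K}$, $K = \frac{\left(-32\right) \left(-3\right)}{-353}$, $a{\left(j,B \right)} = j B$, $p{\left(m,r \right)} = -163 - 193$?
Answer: $- \frac{956355236081}{32} \approx -2.9886 \cdot 10^{10}$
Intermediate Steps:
$p{\left(m,r \right)} = -356$ ($p{\left(m,r \right)} = -163 - 193 = -356$)
$a{\left(j,B \right)} = B j$
$K = - \frac{96}{353}$ ($K = 96 \left(- \frac{1}{353}\right) = - \frac{96}{353} \approx -0.27195$)
$M{\left(E \right)} = - \frac{353}{96}$ ($M{\left(E \right)} = \frac{1}{0 - \frac{96}{353}} = \frac{1}{- \frac{96}{353}} = - \frac{353}{96}$)
$\left(-101483 + M{\left(337 \right)}\right) \left(294839 + p{\left(696,427 \right)}\right) = \left(-101483 - \frac{353}{96}\right) \left(294839 - 356\right) = \left(- \frac{9742721}{96}\right) 294483 = - \frac{956355236081}{32}$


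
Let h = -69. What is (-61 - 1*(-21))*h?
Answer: 2760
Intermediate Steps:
(-61 - 1*(-21))*h = (-61 - 1*(-21))*(-69) = (-61 + 21)*(-69) = -40*(-69) = 2760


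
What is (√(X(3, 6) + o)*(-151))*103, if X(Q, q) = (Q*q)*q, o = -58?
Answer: -77765*√2 ≈ -1.0998e+5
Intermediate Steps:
X(Q, q) = Q*q²
(√(X(3, 6) + o)*(-151))*103 = (√(3*6² - 58)*(-151))*103 = (√(3*36 - 58)*(-151))*103 = (√(108 - 58)*(-151))*103 = (√50*(-151))*103 = ((5*√2)*(-151))*103 = -755*√2*103 = -77765*√2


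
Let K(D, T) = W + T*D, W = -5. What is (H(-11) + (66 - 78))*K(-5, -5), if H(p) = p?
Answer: -460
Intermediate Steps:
K(D, T) = -5 + D*T (K(D, T) = -5 + T*D = -5 + D*T)
(H(-11) + (66 - 78))*K(-5, -5) = (-11 + (66 - 78))*(-5 - 5*(-5)) = (-11 - 12)*(-5 + 25) = -23*20 = -460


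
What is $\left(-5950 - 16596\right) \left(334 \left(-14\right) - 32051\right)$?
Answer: $828046942$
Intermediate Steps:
$\left(-5950 - 16596\right) \left(334 \left(-14\right) - 32051\right) = - 22546 \left(-4676 - 32051\right) = \left(-22546\right) \left(-36727\right) = 828046942$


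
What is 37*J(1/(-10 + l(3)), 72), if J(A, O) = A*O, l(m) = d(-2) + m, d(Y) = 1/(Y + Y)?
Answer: -10656/29 ≈ -367.45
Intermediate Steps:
d(Y) = 1/(2*Y)
l(m) = -¼ + m (l(m) = (½)/(-2) + m = (½)*(-½) + m = -¼ + m)
37*J(1/(-10 + l(3)), 72) = 37*(72/(-10 + (-¼ + 3))) = 37*(72/(-10 + 11/4)) = 37*(72/(-29/4)) = 37*(-4/29*72) = 37*(-288/29) = -10656/29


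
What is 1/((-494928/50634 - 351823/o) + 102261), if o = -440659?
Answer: 1239573767/126748926305422 ≈ 9.7798e-6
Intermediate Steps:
1/((-494928/50634 - 351823/o) + 102261) = 1/((-494928/50634 - 351823/(-440659)) + 102261) = 1/((-494928*1/50634 - 351823*(-1/440659)) + 102261) = 1/((-27496/2813 + 351823/440659) + 102261) = 1/(-11126681765/1239573767 + 102261) = 1/(126748926305422/1239573767) = 1239573767/126748926305422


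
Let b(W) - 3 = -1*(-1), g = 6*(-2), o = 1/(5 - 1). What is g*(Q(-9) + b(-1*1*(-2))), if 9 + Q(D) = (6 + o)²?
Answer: -1635/4 ≈ -408.75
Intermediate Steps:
o = ¼ (o = 1/4 = ¼ ≈ 0.25000)
g = -12
b(W) = 4 (b(W) = 3 - 1*(-1) = 3 + 1 = 4)
Q(D) = 481/16 (Q(D) = -9 + (6 + ¼)² = -9 + (25/4)² = -9 + 625/16 = 481/16)
g*(Q(-9) + b(-1*1*(-2))) = -12*(481/16 + 4) = -12*545/16 = -1635/4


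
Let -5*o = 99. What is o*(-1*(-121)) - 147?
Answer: -12714/5 ≈ -2542.8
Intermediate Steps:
o = -99/5 (o = -⅕*99 = -99/5 ≈ -19.800)
o*(-1*(-121)) - 147 = -(-99)*(-121)/5 - 147 = -99/5*121 - 147 = -11979/5 - 147 = -12714/5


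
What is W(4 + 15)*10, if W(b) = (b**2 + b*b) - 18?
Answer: 7040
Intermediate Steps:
W(b) = -18 + 2*b**2 (W(b) = (b**2 + b**2) - 18 = 2*b**2 - 18 = -18 + 2*b**2)
W(4 + 15)*10 = (-18 + 2*(4 + 15)**2)*10 = (-18 + 2*19**2)*10 = (-18 + 2*361)*10 = (-18 + 722)*10 = 704*10 = 7040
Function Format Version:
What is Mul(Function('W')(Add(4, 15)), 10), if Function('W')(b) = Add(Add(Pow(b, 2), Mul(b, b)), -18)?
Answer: 7040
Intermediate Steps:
Function('W')(b) = Add(-18, Mul(2, Pow(b, 2))) (Function('W')(b) = Add(Add(Pow(b, 2), Pow(b, 2)), -18) = Add(Mul(2, Pow(b, 2)), -18) = Add(-18, Mul(2, Pow(b, 2))))
Mul(Function('W')(Add(4, 15)), 10) = Mul(Add(-18, Mul(2, Pow(Add(4, 15), 2))), 10) = Mul(Add(-18, Mul(2, Pow(19, 2))), 10) = Mul(Add(-18, Mul(2, 361)), 10) = Mul(Add(-18, 722), 10) = Mul(704, 10) = 7040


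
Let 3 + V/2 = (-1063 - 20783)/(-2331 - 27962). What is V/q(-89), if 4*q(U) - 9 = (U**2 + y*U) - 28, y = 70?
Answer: -69033/6331237 ≈ -0.010904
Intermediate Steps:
q(U) = -19/4 + U**2/4 + 35*U/2 (q(U) = 9/4 + ((U**2 + 70*U) - 28)/4 = 9/4 + (-28 + U**2 + 70*U)/4 = 9/4 + (-7 + U**2/4 + 35*U/2) = -19/4 + U**2/4 + 35*U/2)
V = -138066/30293 (V = -6 + 2*((-1063 - 20783)/(-2331 - 27962)) = -6 + 2*(-21846/(-30293)) = -6 + 2*(-21846*(-1/30293)) = -6 + 2*(21846/30293) = -6 + 43692/30293 = -138066/30293 ≈ -4.5577)
V/q(-89) = -138066/(30293*(-19/4 + (1/4)*(-89)**2 + (35/2)*(-89))) = -138066/(30293*(-19/4 + (1/4)*7921 - 3115/2)) = -138066/(30293*(-19/4 + 7921/4 - 3115/2)) = -138066/30293/418 = -138066/30293*1/418 = -69033/6331237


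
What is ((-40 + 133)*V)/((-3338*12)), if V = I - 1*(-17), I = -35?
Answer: 279/6676 ≈ 0.041791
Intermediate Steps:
V = -18 (V = -35 - 1*(-17) = -35 + 17 = -18)
((-40 + 133)*V)/((-3338*12)) = ((-40 + 133)*(-18))/((-3338*12)) = (93*(-18))/(-40056) = -1674*(-1/40056) = 279/6676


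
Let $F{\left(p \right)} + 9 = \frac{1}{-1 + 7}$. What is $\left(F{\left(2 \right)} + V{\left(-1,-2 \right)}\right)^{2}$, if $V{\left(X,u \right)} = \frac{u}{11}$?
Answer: $\frac{354025}{4356} \approx 81.273$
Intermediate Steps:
$F{\left(p \right)} = - \frac{53}{6}$ ($F{\left(p \right)} = -9 + \frac{1}{-1 + 7} = -9 + \frac{1}{6} = - \frac{53}{6}$)
$V{\left(X,u \right)} = \frac{u}{11}$ ($V{\left(X,u \right)} = u \frac{1}{11} = \frac{u}{11}$)
$\left(F{\left(2 \right)} + V{\left(-1,-2 \right)}\right)^{2} = \left(- \frac{53}{6} + \frac{1}{11} \left(-2\right)\right)^{2} = \left(- \frac{53}{6} - \frac{2}{11}\right)^{2} = \left(- \frac{595}{66}\right)^{2} = \frac{354025}{4356}$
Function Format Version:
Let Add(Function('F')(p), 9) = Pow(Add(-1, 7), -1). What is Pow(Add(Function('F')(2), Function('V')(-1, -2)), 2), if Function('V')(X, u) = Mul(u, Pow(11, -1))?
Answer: Rational(354025, 4356) ≈ 81.273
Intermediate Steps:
Function('F')(p) = Rational(-53, 6) (Function('F')(p) = Add(-9, Pow(Add(-1, 7), -1)) = Add(-9, Pow(6, -1)) = Add(-9, Rational(1, 6)) = Rational(-53, 6))
Function('V')(X, u) = Mul(Rational(1, 11), u) (Function('V')(X, u) = Mul(u, Rational(1, 11)) = Mul(Rational(1, 11), u))
Pow(Add(Function('F')(2), Function('V')(-1, -2)), 2) = Pow(Add(Rational(-53, 6), Mul(Rational(1, 11), -2)), 2) = Pow(Add(Rational(-53, 6), Rational(-2, 11)), 2) = Pow(Rational(-595, 66), 2) = Rational(354025, 4356)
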